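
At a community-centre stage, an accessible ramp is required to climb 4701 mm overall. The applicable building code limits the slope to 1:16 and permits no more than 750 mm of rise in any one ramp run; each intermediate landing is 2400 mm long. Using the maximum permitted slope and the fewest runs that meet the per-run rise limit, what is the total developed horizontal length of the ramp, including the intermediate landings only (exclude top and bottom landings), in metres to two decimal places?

4701 / 750 = 6.268 → round up to 7 ramp runs. That means 6 intermediate landings.
Horizontal run for 4701 mm of rise at 1:16 is 4701 × 16 = 75216 mm.
Intermediate landings: 6 × 2400 = 14400 mm.
Developed length = 75216 + 14400 = 89616 mm.
= 89.62 m.

89.62 m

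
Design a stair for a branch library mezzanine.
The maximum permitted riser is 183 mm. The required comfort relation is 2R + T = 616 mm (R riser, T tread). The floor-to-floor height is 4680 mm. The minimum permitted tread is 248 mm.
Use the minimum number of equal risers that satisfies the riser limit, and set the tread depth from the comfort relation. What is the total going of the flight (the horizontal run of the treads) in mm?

⌈4680/183⌉ = 26 risers.
Riser R = 4680 / 26 = 180 mm, within the 183 mm limit.
Tread T = 616 − 2 × 180 = 256 mm (≥ 248 mm).
Going = (26 − 1) × 256 = 6400 mm.

6400 mm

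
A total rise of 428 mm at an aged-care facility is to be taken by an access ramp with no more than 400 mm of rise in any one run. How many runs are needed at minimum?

⌈428/400⌉ = 2 ramp runs.

2 runs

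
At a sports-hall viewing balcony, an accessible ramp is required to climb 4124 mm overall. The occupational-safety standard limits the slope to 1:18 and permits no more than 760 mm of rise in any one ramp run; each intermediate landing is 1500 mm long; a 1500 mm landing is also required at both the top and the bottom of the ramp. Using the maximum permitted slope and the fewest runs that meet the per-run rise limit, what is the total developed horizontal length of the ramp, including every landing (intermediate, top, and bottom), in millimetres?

⌈4124/760⌉ = 6 ramp runs. That means 5 intermediate landings.
Horizontal run for 4124 mm of rise at 1:18 is 4124 × 18 = 74232 mm.
5 intermediate landings contribute 5 × 1500 = 7500 mm.
Top and bottom landings: 2 × 1500 = 3000 mm.
Total = 74232 + 7500 + 3000 = 84732 mm.

84732 mm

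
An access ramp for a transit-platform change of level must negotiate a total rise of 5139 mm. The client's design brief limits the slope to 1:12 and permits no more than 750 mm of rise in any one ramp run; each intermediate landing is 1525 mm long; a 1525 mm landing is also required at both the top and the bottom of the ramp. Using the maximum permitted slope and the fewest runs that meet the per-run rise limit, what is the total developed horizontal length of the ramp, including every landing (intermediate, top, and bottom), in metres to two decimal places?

⌈5139/750⌉ = 7 ramp runs. That means 6 intermediate landings.
Horizontal run for 5139 mm of rise at 1:12 is 5139 × 12 = 61668 mm.
6 intermediate landings contribute 6 × 1525 = 9150 mm.
Top and bottom landings: 2 × 1525 = 3050 mm.
Total = 61668 + 9150 + 3050 = 73868 mm.
= 73.87 m.

73.87 m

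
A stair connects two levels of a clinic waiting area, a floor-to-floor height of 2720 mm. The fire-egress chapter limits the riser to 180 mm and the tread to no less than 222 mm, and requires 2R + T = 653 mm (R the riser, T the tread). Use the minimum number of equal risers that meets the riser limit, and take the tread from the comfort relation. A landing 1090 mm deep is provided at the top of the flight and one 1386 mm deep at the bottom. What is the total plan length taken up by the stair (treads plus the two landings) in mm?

7171 mm

⌈2720/180⌉ = 16 risers.
R = 2720 ÷ 16 = 170 mm.
T = 653 − 2·170 = 313 mm, which satisfies the 222 mm minimum.
16 risers give 15 treads; going = 15 × 313 = 4695 mm.
Add landings: 4695 + 1090 + 1386 = 7171 mm.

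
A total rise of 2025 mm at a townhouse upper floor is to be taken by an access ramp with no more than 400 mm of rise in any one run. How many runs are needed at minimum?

2025 / 400 = 5.062 → round up to 6 ramp runs.

6 runs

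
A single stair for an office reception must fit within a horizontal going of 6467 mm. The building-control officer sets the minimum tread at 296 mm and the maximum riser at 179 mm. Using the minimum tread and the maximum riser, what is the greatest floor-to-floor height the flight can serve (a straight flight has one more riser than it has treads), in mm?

6467 / 296 = 21.85, so 21 treads fit.
Risers = treads + 1 = 22.
Maximum height = 22 × 179 = 3938 mm.

3938 mm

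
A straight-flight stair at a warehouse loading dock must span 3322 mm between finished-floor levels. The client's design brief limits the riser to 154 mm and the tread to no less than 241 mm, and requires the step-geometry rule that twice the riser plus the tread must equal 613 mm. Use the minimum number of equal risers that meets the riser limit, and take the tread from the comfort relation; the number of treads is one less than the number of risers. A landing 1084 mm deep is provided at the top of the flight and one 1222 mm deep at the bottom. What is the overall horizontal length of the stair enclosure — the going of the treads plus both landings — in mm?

3322 / 154 = 21.571 → round up to 22 risers.
Each riser is 3322/22 = 151 mm (≤ 154 mm).
T = 613 − 2·151 = 311 mm, which satisfies the 241 mm minimum.
Going = (22 − 1) × 311 = 6531 mm.
Enclosure = 6531 + 1084 + 1222 = 8837 mm.

8837 mm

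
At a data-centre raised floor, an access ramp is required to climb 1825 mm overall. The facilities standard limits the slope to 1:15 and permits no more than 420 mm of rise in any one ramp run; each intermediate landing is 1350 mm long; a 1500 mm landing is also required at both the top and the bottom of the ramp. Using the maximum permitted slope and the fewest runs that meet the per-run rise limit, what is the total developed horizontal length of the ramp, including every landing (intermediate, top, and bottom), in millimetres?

35775 mm

At most 420 each: 1825/420 = 4.35, giving 5 ramp runs. That means 4 intermediate landings.
Ramp run (horizontal) at 1:15: 1825 × 15 = 27375 mm.
4 intermediate landings contribute 4 × 1350 = 5400 mm.
Top and bottom landings: 2 × 1500 = 3000 mm.
Total = 27375 + 5400 + 3000 = 35775 mm.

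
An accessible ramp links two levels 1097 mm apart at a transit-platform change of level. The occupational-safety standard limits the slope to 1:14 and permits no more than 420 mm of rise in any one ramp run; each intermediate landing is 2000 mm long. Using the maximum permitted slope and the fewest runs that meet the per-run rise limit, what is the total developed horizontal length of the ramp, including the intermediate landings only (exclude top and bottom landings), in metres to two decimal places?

19.36 m

At most 420 each: 1097/420 = 2.61, giving 3 ramp runs. That means 2 intermediate landings.
Horizontal run for 1097 mm of rise at 1:14 is 1097 × 14 = 15358 mm.
Intermediate landings: 2 × 2000 = 4000 mm.
Developed length = 15358 + 4000 = 19358 mm.
= 19.36 m.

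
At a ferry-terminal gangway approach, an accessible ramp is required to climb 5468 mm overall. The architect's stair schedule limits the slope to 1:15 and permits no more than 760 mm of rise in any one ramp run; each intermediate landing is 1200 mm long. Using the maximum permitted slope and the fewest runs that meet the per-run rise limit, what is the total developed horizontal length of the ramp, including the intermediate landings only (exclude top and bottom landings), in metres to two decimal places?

90.42 m

5468 / 760 = 7.195 → round up to 8 ramp runs. That means 7 intermediate landings.
Ramp run (horizontal) at 1:15: 5468 × 15 = 82020 mm.
7 intermediate landings contribute 7 × 1200 = 8400 mm.
Total developed length = 82020 + 8400 = 90420 mm.
= 90.42 m.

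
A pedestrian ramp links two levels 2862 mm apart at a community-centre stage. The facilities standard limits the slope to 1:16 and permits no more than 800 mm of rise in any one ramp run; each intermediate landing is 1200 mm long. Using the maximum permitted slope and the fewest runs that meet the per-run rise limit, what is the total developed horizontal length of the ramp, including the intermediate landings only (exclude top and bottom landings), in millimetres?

49392 mm

2862 / 800 = 3.58, so 4 ramp runs are needed. That means 3 intermediate landings.
Horizontal run for 2862 mm of rise at 1:16 is 2862 × 16 = 45792 mm.
Intermediate landings: 3 × 1200 = 3600 mm.
Total developed length = 45792 + 3600 = 49392 mm.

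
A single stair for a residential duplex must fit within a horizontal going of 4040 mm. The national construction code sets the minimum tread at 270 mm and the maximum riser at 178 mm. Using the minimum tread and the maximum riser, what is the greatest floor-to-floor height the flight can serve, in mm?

2670 mm

4040 / 270 = 14.96, so 14 treads fit.
Risers = treads + 1 = 15.
Maximum height = 15 × 178 = 2670 mm.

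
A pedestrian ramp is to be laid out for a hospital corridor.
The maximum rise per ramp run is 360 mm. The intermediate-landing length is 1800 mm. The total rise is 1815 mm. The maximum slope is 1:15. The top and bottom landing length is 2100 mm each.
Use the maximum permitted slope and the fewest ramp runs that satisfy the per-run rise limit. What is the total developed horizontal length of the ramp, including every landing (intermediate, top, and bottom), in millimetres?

At most 360 each: 1815/360 = 5.04, giving 6 ramp runs. That means 5 intermediate landings.
Horizontal run for 1815 mm of rise at 1:15 is 1815 × 15 = 27225 mm.
5 intermediate landings contribute 5 × 1800 = 9000 mm.
Top and bottom landings: 2 × 2100 = 4200 mm.
Total = 27225 + 9000 + 4200 = 40425 mm.

40425 mm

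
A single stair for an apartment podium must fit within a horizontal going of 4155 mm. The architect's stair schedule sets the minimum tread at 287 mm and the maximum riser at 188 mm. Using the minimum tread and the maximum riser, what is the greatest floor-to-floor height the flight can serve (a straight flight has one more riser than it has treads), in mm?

2820 mm

Treads that fit: ⌊4155 / 287⌋ = 14.
Risers = treads + 1 = 15.
Maximum height = 15 × 188 = 2820 mm.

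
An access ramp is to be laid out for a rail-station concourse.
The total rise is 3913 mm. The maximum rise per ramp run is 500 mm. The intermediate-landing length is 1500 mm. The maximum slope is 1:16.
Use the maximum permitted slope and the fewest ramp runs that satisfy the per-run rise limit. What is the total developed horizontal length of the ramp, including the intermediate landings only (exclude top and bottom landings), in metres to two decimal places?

73.11 m

3913 / 500 = 7.83, so 8 ramp runs are needed. That means 7 intermediate landings.
Ramp run (horizontal) at 1:16: 3913 × 16 = 62608 mm.
7 intermediate landings contribute 7 × 1500 = 10500 mm.
Total developed length = 62608 + 10500 = 73108 mm.
= 73.11 m.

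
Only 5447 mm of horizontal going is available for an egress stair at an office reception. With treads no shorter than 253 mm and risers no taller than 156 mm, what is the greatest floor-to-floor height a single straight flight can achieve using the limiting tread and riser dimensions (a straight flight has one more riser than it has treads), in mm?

3432 mm

Treads that fit: ⌊5447 / 253⌋ = 21.
Risers = treads + 1 = 22.
Maximum height = 22 × 156 = 3432 mm.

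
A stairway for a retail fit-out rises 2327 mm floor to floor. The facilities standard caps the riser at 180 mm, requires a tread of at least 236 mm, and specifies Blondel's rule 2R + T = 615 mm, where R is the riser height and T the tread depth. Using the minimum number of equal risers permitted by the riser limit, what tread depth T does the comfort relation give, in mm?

2327 / 180 = 12.928 → round up to 13 risers.
Riser R = 2327 / 13 = 179 mm, within the 180 mm limit.
From 2R + T = 615: T = 615 − 358 = 257 mm.

257 mm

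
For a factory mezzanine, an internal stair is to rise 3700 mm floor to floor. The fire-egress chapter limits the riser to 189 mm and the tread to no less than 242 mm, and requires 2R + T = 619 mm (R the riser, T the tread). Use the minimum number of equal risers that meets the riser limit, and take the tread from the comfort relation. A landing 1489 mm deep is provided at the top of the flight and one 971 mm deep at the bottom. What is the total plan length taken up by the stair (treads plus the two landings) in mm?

3700 / 189 = 19.58, so 20 risers are needed.
R = 3700 ÷ 20 = 185 mm.
From 2R + T = 619: T = 619 − 370 = 249 mm.
Treads = 20 − 1 = 19; going = 19 × 249 = 4731 mm.
Enclosure = 4731 + 1489 + 971 = 7191 mm.

7191 mm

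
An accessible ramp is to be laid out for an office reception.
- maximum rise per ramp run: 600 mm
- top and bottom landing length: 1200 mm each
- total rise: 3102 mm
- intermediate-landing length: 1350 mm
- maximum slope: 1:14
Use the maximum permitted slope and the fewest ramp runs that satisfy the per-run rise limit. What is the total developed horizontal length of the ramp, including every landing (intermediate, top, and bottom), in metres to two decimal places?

52.58 m

⌈3102/600⌉ = 6 ramp runs. That means 5 intermediate landings.
Ramp run (horizontal) at 1:14: 3102 × 14 = 43428 mm.
Intermediate landings: 5 × 1350 = 6750 mm.
Top and bottom landings: 2 × 1200 = 2400 mm.
Total = 43428 + 6750 + 2400 = 52578 mm.
= 52.58 m.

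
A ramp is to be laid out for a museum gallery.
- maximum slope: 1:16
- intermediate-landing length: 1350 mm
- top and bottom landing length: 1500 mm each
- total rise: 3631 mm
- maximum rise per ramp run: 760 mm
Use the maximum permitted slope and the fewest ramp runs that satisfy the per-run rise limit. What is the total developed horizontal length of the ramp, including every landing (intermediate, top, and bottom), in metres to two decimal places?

⌈3631/760⌉ = 5 ramp runs. That means 4 intermediate landings.
Horizontal run for 3631 mm of rise at 1:16 is 3631 × 16 = 58096 mm.
Intermediate landings: 4 × 1350 = 5400 mm.
Top and bottom landings: 2 × 1500 = 3000 mm.
Total = 58096 + 5400 + 3000 = 66496 mm.
= 66.50 m.

66.50 m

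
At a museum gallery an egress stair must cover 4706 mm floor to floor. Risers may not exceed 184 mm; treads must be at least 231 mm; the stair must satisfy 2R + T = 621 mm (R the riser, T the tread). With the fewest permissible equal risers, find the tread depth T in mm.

4706 / 184 = 25.58, so 26 risers are needed.
Riser R = 4706 / 26 = 181 mm, within the 184 mm limit.
From 2R + T = 621: T = 621 − 362 = 259 mm.

259 mm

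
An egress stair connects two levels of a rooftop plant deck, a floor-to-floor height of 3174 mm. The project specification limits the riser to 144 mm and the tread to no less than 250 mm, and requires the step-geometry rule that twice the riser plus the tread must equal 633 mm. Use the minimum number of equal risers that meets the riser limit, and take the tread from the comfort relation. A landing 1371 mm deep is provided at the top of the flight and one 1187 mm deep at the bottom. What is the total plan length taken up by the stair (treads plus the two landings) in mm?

⌈3174/144⌉ = 23 risers.
Each riser is 3174/23 = 138 mm (≤ 144 mm).
Tread T = 633 − 2 × 138 = 357 mm (≥ 250 mm).
Treads = 23 − 1 = 22; going = 22 × 357 = 7854 mm.
Enclosure = 7854 + 1371 + 1187 = 10412 mm.

10412 mm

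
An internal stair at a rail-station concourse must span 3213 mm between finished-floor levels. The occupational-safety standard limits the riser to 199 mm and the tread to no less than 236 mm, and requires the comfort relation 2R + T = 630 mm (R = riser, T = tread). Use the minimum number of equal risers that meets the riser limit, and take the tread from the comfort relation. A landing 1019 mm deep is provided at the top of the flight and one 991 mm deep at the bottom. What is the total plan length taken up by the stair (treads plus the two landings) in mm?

6042 mm

At most 199 each: 3213/199 = 16.15, giving 17 risers.
Riser R = 3213 / 17 = 189 mm, within the 199 mm limit.
From 2R + T = 630: T = 630 − 378 = 252 mm.
17 risers give 16 treads; going = 16 × 252 = 4032 mm.
Add landings: 4032 + 1019 + 991 = 6042 mm.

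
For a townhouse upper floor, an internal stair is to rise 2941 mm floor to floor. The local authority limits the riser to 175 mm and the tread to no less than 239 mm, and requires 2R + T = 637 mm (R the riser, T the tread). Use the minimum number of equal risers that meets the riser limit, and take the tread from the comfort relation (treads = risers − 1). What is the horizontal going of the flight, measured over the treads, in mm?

⌈2941/175⌉ = 17 risers.
R = 2941 ÷ 17 = 173 mm.
Tread T = 637 − 2 × 173 = 291 mm (≥ 239 mm).
Treads = 17 − 1 = 16; going = 16 × 291 = 4656 mm.

4656 mm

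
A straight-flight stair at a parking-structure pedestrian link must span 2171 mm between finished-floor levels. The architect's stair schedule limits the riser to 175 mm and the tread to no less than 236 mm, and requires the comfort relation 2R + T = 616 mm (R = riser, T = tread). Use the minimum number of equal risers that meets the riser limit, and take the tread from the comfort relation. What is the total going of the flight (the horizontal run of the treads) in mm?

2171 / 175 = 12.406 → round up to 13 risers.
Riser R = 2171 / 13 = 167 mm, within the 175 mm limit.
T = 616 − 2·167 = 282 mm, which satisfies the 236 mm minimum.
Treads = 13 − 1 = 12; going = 12 × 282 = 3384 mm.

3384 mm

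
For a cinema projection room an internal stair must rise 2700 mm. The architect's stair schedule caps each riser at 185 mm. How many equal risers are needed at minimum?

15 risers

⌈2700/185⌉ = 15 risers.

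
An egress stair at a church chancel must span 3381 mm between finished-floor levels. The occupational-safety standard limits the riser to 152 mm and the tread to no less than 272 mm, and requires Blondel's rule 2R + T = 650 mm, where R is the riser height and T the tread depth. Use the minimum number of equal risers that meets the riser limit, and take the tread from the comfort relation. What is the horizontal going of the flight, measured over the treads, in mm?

3381 / 152 = 22.24, so 23 risers are needed.
Each riser is 3381/23 = 147 mm (≤ 152 mm).
Tread T = 650 − 2 × 147 = 356 mm (≥ 272 mm).
23 risers give 22 treads; going = 22 × 356 = 7832 mm.

7832 mm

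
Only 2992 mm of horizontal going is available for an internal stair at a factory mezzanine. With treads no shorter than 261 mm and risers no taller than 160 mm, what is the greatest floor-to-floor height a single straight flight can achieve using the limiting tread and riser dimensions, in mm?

1920 mm

2992 / 261 = 11.46, so 11 treads fit.
Risers = treads + 1 = 12.
Maximum height = 12 × 160 = 1920 mm.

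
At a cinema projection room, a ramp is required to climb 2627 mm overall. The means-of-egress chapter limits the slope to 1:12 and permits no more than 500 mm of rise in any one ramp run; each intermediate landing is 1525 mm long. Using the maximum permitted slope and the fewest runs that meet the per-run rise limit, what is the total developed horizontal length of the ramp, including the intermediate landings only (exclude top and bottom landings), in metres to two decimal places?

39.15 m

2627 / 500 = 5.254 → round up to 6 ramp runs. That means 5 intermediate landings.
Ramp run (horizontal) at 1:12: 2627 × 12 = 31524 mm.
5 intermediate landings contribute 5 × 1525 = 7625 mm.
Developed length = 31524 + 7625 = 39149 mm.
= 39.15 m.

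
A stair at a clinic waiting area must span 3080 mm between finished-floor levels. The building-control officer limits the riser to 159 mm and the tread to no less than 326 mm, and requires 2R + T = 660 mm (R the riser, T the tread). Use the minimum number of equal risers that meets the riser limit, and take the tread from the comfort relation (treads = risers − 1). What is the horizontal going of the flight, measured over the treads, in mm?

6688 mm

3080 / 159 = 19.37, so 20 risers are needed.
Each riser is 3080/20 = 154 mm (≤ 159 mm).
T = 660 − 2·154 = 352 mm, which satisfies the 326 mm minimum.
Treads = 20 − 1 = 19; going = 19 × 352 = 6688 mm.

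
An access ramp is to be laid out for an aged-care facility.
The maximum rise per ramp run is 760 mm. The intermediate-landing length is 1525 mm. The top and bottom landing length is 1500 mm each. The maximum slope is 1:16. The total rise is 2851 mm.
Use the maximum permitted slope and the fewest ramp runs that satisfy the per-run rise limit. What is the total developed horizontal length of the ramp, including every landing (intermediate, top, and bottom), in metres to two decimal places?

53.19 m

2851 / 760 = 3.751 → round up to 4 ramp runs. That means 3 intermediate landings.
Ramp run (horizontal) at 1:16: 2851 × 16 = 45616 mm.
3 intermediate landings contribute 3 × 1525 = 4575 mm.
Top and bottom landings: 2 × 1500 = 3000 mm.
Total = 45616 + 4575 + 3000 = 53191 mm.
= 53.19 m.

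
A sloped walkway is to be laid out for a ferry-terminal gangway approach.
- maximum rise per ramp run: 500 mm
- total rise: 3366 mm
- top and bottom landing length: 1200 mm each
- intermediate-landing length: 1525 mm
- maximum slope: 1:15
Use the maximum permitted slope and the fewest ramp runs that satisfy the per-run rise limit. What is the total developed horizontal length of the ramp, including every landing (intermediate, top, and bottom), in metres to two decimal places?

3366 / 500 = 6.73, so 7 ramp runs are needed. That means 6 intermediate landings.
Ramp run (horizontal) at 1:15: 3366 × 15 = 50490 mm.
Intermediate landings: 6 × 1525 = 9150 mm.
Top and bottom landings: 2 × 1200 = 2400 mm.
Total = 50490 + 9150 + 2400 = 62040 mm.
= 62.04 m.

62.04 m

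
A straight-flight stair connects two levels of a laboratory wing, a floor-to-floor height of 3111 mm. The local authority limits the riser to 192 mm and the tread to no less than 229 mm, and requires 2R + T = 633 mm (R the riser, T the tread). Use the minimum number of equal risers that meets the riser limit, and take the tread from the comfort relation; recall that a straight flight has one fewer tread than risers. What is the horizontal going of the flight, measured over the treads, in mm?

3111 / 192 = 16.203 → round up to 17 risers.
Each riser is 3111/17 = 183 mm (≤ 192 mm).
T = 633 − 2·183 = 267 mm, which satisfies the 229 mm minimum.
Going = (17 − 1) × 267 = 4272 mm.

4272 mm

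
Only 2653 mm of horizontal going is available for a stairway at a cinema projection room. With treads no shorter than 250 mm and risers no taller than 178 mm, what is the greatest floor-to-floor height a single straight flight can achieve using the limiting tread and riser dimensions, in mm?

Treads that fit: ⌊2653 / 250⌋ = 10.
Risers = treads + 1 = 11.
Maximum height = 11 × 178 = 1958 mm.

1958 mm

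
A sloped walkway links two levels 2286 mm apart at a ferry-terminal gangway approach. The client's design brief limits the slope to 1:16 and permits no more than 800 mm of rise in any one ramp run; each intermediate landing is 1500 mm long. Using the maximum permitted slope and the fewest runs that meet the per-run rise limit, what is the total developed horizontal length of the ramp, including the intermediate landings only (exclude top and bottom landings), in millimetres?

⌈2286/800⌉ = 3 ramp runs. That means 2 intermediate landings.
Ramp run (horizontal) at 1:16: 2286 × 16 = 36576 mm.
Intermediate landings: 2 × 1500 = 3000 mm.
Developed length = 36576 + 3000 = 39576 mm.

39576 mm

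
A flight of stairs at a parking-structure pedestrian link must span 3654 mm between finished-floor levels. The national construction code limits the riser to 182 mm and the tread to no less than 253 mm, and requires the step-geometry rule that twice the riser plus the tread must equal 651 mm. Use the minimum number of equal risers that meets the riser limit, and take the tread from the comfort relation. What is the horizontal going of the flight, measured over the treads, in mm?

6060 mm

3654 / 182 = 20.077 → round up to 21 risers.
Each riser is 3654/21 = 174 mm (≤ 182 mm).
T = 651 − 2·174 = 303 mm, which satisfies the 253 mm minimum.
Treads = 21 − 1 = 20; going = 20 × 303 = 6060 mm.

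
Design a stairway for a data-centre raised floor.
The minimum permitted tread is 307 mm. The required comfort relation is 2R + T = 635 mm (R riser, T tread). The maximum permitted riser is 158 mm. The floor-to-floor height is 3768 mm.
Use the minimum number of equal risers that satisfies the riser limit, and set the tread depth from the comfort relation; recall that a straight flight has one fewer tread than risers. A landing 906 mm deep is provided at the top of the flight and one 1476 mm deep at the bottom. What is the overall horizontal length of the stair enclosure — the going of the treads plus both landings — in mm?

3768 / 158 = 23.85, so 24 risers are needed.
R = 3768 ÷ 24 = 157 mm.
Tread T = 635 − 2 × 157 = 321 mm (≥ 307 mm).
24 risers give 23 treads; going = 23 × 321 = 7383 mm.
Enclosure = 7383 + 906 + 1476 = 9765 mm.

9765 mm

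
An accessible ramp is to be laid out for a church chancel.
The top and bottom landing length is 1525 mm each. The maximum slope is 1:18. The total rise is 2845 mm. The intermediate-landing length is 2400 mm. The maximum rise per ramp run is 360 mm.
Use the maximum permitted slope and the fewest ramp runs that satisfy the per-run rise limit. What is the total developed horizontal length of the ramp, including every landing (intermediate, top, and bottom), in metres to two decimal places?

71.06 m

⌈2845/360⌉ = 8 ramp runs. That means 7 intermediate landings.
Horizontal run for 2845 mm of rise at 1:18 is 2845 × 18 = 51210 mm.
7 intermediate landings contribute 7 × 2400 = 16800 mm.
Top and bottom landings: 2 × 1525 = 3050 mm.
Total = 51210 + 16800 + 3050 = 71060 mm.
= 71.06 m.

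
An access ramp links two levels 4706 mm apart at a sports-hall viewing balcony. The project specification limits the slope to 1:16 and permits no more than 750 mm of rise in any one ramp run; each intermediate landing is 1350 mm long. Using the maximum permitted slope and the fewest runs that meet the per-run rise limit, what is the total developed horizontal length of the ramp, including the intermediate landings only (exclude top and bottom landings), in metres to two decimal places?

At most 750 each: 4706/750 = 6.27, giving 7 ramp runs. That means 6 intermediate landings.
Horizontal run for 4706 mm of rise at 1:16 is 4706 × 16 = 75296 mm.
Intermediate landings: 6 × 1350 = 8100 mm.
Total developed length = 75296 + 8100 = 83396 mm.
= 83.40 m.

83.40 m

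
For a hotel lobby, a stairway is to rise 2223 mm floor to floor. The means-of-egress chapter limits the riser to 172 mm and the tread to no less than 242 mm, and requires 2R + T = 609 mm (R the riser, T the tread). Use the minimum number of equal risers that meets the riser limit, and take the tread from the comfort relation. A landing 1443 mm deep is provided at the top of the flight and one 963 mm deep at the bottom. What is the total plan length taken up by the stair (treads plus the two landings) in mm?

2223 / 172 = 12.924 → round up to 13 risers.
Each riser is 2223/13 = 171 mm (≤ 172 mm).
Tread T = 609 − 2 × 171 = 267 mm (≥ 242 mm).
13 risers give 12 treads; going = 12 × 267 = 3204 mm.
Enclosure = 3204 + 1443 + 963 = 5610 mm.

5610 mm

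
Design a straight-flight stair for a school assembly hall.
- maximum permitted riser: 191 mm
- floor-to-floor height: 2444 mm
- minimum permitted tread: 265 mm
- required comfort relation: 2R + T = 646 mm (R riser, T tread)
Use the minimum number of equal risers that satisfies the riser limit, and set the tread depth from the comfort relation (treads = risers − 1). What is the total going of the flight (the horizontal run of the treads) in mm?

3240 mm

2444 / 191 = 12.80, so 13 risers are needed.
R = 2444 ÷ 13 = 188 mm.
T = 646 − 2·188 = 270 mm, which satisfies the 265 mm minimum.
Going = (13 − 1) × 270 = 3240 mm.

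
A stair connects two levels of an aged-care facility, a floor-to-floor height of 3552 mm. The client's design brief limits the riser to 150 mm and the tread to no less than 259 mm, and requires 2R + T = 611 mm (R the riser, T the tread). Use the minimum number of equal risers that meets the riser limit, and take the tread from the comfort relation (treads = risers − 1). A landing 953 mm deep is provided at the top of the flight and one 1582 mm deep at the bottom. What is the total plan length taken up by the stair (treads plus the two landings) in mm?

9780 mm

At most 150 each: 3552/150 = 23.68, giving 24 risers.
Each riser is 3552/24 = 148 mm (≤ 150 mm).
From 2R + T = 611: T = 611 − 296 = 315 mm.
Treads = 24 − 1 = 23; going = 23 × 315 = 7245 mm.
Add landings: 7245 + 953 + 1582 = 9780 mm.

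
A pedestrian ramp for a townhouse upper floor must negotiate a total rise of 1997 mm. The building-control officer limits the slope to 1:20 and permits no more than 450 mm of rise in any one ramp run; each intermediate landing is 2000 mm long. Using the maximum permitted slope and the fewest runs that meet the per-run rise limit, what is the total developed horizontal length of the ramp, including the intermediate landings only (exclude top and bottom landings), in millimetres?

⌈1997/450⌉ = 5 ramp runs. That means 4 intermediate landings.
Horizontal run for 1997 mm of rise at 1:20 is 1997 × 20 = 39940 mm.
Intermediate landings: 4 × 2000 = 8000 mm.
Developed length = 39940 + 8000 = 47940 mm.

47940 mm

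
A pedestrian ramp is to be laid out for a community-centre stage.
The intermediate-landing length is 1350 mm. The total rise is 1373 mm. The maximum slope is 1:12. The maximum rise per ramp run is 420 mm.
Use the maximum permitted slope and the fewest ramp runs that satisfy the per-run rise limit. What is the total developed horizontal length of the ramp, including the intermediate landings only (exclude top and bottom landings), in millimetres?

1373 / 420 = 3.27, so 4 ramp runs are needed. That means 3 intermediate landings.
Ramp run (horizontal) at 1:12: 1373 × 12 = 16476 mm.
Intermediate landings: 3 × 1350 = 4050 mm.
Total developed length = 16476 + 4050 = 20526 mm.

20526 mm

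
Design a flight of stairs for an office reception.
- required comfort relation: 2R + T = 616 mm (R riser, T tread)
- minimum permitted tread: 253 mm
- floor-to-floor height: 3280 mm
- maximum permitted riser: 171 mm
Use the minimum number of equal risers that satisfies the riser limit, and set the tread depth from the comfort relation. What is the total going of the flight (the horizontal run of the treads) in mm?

At most 171 each: 3280/171 = 19.18, giving 20 risers.
Each riser is 3280/20 = 164 mm (≤ 171 mm).
Tread T = 616 − 2 × 164 = 288 mm (≥ 253 mm).
Going = (20 − 1) × 288 = 5472 mm.

5472 mm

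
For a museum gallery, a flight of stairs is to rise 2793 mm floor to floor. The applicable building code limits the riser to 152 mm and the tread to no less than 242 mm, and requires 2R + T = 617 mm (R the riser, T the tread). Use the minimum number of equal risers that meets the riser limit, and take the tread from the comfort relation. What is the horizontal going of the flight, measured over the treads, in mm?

2793 / 152 = 18.38, so 19 risers are needed.
Riser R = 2793 / 19 = 147 mm, within the 152 mm limit.
T = 617 − 2·147 = 323 mm, which satisfies the 242 mm minimum.
Going = (19 − 1) × 323 = 5814 mm.

5814 mm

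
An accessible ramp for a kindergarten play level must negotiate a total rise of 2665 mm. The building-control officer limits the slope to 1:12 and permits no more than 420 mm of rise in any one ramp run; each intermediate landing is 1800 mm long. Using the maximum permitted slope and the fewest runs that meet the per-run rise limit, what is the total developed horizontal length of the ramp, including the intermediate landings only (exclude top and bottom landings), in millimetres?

2665 / 420 = 6.345 → round up to 7 ramp runs. That means 6 intermediate landings.
Horizontal run for 2665 mm of rise at 1:12 is 2665 × 12 = 31980 mm.
Intermediate landings: 6 × 1800 = 10800 mm.
Total developed length = 31980 + 10800 = 42780 mm.

42780 mm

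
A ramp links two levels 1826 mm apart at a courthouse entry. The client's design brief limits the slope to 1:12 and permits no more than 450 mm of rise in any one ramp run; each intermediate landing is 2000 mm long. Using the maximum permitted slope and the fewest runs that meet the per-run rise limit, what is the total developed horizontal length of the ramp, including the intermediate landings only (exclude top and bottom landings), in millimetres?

1826 / 450 = 4.058 → round up to 5 ramp runs. That means 4 intermediate landings.
Ramp run (horizontal) at 1:12: 1826 × 12 = 21912 mm.
4 intermediate landings contribute 4 × 2000 = 8000 mm.
Developed length = 21912 + 8000 = 29912 mm.

29912 mm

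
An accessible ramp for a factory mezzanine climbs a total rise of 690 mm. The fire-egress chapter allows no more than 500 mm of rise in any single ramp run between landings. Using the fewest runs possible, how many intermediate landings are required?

1 intermediate landings

690 / 500 = 1.380 → round up to 2 ramp runs.
2 runs are separated by 1 intermediate landings.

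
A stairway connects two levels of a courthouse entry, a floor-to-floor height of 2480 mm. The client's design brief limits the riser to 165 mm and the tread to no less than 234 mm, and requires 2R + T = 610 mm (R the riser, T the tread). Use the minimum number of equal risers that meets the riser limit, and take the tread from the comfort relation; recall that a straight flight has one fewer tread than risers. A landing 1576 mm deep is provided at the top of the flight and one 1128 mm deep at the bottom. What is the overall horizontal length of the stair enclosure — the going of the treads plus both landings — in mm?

2480 / 165 = 15.030 → round up to 16 risers.
Riser R = 2480 / 16 = 155 mm, within the 165 mm limit.
T = 610 − 2·155 = 300 mm, which satisfies the 234 mm minimum.
Going = (16 − 1) × 300 = 4500 mm.
Add landings: 4500 + 1576 + 1128 = 7204 mm.

7204 mm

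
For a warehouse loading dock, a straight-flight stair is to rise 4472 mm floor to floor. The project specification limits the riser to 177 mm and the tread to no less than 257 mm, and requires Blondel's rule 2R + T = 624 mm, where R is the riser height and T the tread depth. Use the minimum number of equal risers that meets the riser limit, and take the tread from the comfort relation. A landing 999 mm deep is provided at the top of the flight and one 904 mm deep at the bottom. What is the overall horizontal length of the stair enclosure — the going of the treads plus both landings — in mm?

At most 177 each: 4472/177 = 25.27, giving 26 risers.
Each riser is 4472/26 = 172 mm (≤ 177 mm).
T = 624 − 2·172 = 280 mm, which satisfies the 257 mm minimum.
Going = (26 − 1) × 280 = 7000 mm.
Add landings: 7000 + 999 + 904 = 8903 mm.

8903 mm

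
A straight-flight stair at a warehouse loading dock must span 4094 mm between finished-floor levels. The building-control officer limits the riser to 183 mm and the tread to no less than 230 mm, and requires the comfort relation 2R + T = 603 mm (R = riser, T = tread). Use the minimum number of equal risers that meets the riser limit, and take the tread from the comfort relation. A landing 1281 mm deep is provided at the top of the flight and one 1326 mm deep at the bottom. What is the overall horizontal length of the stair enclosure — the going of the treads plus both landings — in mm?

8041 mm

At most 183 each: 4094/183 = 22.37, giving 23 risers.
Each riser is 4094/23 = 178 mm (≤ 183 mm).
T = 603 − 2·178 = 247 mm, which satisfies the 230 mm minimum.
Going = (23 − 1) × 247 = 5434 mm.
Add landings: 5434 + 1281 + 1326 = 8041 mm.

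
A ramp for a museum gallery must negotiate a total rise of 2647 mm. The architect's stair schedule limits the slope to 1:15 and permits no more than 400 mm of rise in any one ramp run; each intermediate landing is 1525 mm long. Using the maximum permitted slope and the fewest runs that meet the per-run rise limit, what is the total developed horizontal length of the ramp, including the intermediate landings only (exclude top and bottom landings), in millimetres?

48855 mm

⌈2647/400⌉ = 7 ramp runs. That means 6 intermediate landings.
Horizontal run for 2647 mm of rise at 1:15 is 2647 × 15 = 39705 mm.
Intermediate landings: 6 × 1525 = 9150 mm.
Developed length = 39705 + 9150 = 48855 mm.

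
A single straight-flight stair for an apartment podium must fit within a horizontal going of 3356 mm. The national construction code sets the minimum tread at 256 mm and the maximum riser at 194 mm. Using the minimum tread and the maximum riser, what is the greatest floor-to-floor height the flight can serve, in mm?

3356 / 256 = 13.11, so 13 treads fit.
Risers = treads + 1 = 14.
Maximum height = 14 × 194 = 2716 mm.

2716 mm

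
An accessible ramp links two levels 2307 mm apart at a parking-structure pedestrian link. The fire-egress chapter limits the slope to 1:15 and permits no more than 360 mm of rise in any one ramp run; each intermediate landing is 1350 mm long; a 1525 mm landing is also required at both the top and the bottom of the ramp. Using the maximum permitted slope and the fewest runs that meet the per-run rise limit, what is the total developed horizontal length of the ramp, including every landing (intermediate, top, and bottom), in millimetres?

2307 / 360 = 6.408 → round up to 7 ramp runs. That means 6 intermediate landings.
Ramp run (horizontal) at 1:15: 2307 × 15 = 34605 mm.
Intermediate landings: 6 × 1350 = 8100 mm.
Top and bottom landings: 2 × 1525 = 3050 mm.
Total = 34605 + 8100 + 3050 = 45755 mm.

45755 mm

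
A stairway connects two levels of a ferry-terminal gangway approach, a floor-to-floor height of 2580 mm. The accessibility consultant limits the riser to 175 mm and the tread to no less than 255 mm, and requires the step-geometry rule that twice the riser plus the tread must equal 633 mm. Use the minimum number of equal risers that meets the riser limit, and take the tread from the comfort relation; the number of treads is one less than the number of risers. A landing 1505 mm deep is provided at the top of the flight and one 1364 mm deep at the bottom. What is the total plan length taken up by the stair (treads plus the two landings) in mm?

6915 mm

At most 175 each: 2580/175 = 14.74, giving 15 risers.
R = 2580 ÷ 15 = 172 mm.
From 2R + T = 633: T = 633 − 344 = 289 mm.
Treads = 15 − 1 = 14; going = 14 × 289 = 4046 mm.
Add landings: 4046 + 1505 + 1364 = 6915 mm.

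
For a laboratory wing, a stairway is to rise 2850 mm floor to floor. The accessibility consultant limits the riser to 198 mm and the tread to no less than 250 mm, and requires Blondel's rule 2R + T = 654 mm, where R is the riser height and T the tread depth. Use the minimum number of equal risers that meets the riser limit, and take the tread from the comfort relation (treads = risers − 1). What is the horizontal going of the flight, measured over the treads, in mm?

3836 mm

⌈2850/198⌉ = 15 risers.
Each riser is 2850/15 = 190 mm (≤ 198 mm).
Tread T = 654 − 2 × 190 = 274 mm (≥ 250 mm).
Going = (15 − 1) × 274 = 3836 mm.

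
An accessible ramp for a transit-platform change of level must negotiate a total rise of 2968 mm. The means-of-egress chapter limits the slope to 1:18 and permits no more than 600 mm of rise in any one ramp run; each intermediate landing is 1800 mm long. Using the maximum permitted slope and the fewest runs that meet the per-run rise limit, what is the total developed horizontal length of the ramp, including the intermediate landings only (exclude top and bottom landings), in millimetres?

At most 600 each: 2968/600 = 4.95, giving 5 ramp runs. That means 4 intermediate landings.
Ramp run (horizontal) at 1:18: 2968 × 18 = 53424 mm.
4 intermediate landings contribute 4 × 1800 = 7200 mm.
Total developed length = 53424 + 7200 = 60624 mm.

60624 mm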